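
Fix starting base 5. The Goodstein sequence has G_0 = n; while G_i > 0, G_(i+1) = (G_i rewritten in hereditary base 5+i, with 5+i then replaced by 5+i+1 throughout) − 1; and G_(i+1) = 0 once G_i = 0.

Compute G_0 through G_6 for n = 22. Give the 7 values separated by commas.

22, 25, 28, 31, 33, 35, 37

22 —HB5→ 4·5 + 2 —bump→ 4·6 + 2 = 26 —(−1)→ 25
25 —HB6→ 4·6 + 1 —bump→ 4·7 + 1 = 29 —(−1)→ 28
28 —HB7→ 4·7 —bump→ 4·8 = 32 —(−1)→ 31
31 —HB8→ 3·8 + 7 —bump→ 3·9 + 7 = 34 —(−1)→ 33
33 —HB9→ 3·9 + 6 —bump→ 3·10 + 6 = 36 —(−1)→ 35
35 —HB10→ 3·10 + 5 —bump→ 3·11 + 5 = 38 —(−1)→ 37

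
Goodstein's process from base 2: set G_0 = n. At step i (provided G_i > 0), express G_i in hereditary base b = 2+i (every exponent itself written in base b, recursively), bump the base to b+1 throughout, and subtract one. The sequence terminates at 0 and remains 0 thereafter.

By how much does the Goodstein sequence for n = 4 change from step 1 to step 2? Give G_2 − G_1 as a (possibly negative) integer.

i=0: 4 = 2^2 (b=2); 2→3: 3^3 = 27; 27−1 = 26
i=1: 26 = 2·3^2 + 2·3 + 2 (b=3); 3→4: 2·4^2 + 2·4 + 2 = 42; 42−1 = 41

15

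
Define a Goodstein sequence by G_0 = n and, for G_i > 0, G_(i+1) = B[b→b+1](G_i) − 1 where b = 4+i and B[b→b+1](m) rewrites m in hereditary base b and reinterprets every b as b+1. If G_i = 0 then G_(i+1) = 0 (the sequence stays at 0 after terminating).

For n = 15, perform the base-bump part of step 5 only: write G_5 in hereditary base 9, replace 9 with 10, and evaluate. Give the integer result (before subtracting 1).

step 0: 15 = 3·4 + 3; sub 5 for 4: 3·5 + 3; = 18; G_1 = 18−1 = 17
step 1: 17 = 3·5 + 2; sub 6 for 5: 3·6 + 2; = 20; G_2 = 20−1 = 19
step 2: 19 = 3·6 + 1; sub 7 for 6: 3·7 + 1; = 22; G_3 = 22−1 = 21
step 3: 21 = 3·7; sub 8 for 7: 3·8; = 24; G_4 = 24−1 = 23
step 4: 23 = 2·8 + 7; sub 9 for 8: 2·9 + 7; = 25; G_5 = 25−1 = 24
step 5: 24 = 2·9 + 6; sub 10 for 9: 2·10 + 6; = 26; G_6 = 26−1 = 25

26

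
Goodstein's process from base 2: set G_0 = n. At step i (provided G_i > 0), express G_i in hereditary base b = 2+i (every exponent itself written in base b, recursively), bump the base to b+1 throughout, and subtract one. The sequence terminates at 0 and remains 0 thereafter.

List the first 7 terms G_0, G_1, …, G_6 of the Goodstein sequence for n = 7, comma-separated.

7, 30, 259, 3127, 46657, 823543, 16777215

step 0: 7 = 2^2 + 2 + 1; sub 3 for 2: 3^3 + 3 + 1; = 31; G_1 = 31−1 = 30
step 1: 30 = 3^3 + 3; sub 4 for 3: 4^4 + 4; = 260; G_2 = 260−1 = 259
step 2: 259 = 4^4 + 3; sub 5 for 4: 5^5 + 3; = 3128; G_3 = 3128−1 = 3127
step 3: 3127 = 5^5 + 2; sub 6 for 5: 6^6 + 2; = 46658; G_4 = 46658−1 = 46657
step 4: 46657 = 6^6 + 1; sub 7 for 6: 7^7 + 1; = 823544; G_5 = 823544−1 = 823543
step 5: 823543 = 7^7; sub 8 for 7: 8^8; = 16777216; G_6 = 16777216−1 = 16777215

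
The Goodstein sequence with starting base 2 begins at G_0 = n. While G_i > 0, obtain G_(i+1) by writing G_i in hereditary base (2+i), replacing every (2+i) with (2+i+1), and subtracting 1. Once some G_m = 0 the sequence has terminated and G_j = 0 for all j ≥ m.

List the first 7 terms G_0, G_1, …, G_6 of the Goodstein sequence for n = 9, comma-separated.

9, 81, 1023, 9842, 140743, 2471826, 50333399

G_0 = 9. HB_2(9) = 2^(2 + 1) + 1. Bump = 82. G_1 = 81.
G_1 = 81. HB_3(81) = 3^(3 + 1). Bump = 1024. G_2 = 1023.
G_2 = 1023. HB_4(1023) = 3·4^4 + 3·4^3 + 3·4^2 + 3·4 + 3. Bump = 9843. G_3 = 9842.
G_3 = 9842. HB_5(9842) = 3·5^5 + 3·5^3 + 3·5^2 + 3·5 + 2. Bump = 140744. G_4 = 140743.
G_4 = 140743. HB_6(140743) = 3·6^6 + 3·6^3 + 3·6^2 + 3·6 + 1. Bump = 2471827. G_5 = 2471826.
G_5 = 2471826. HB_7(2471826) = 3·7^7 + 3·7^3 + 3·7^2 + 3·7. Bump = 50333400. G_6 = 50333399.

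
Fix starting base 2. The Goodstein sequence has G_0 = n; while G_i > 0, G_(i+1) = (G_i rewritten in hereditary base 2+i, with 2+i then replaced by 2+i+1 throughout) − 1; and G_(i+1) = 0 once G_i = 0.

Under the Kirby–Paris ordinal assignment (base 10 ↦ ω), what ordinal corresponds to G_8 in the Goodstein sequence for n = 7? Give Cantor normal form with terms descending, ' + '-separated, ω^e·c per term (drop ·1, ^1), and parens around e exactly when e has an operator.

step 0: 7 = 2^2 + 2 + 1; sub 3 for 2: 3^3 + 3 + 1; = 31; G_1 = 31−1 = 30
step 1: 30 = 3^3 + 3; sub 4 for 3: 4^4 + 4; = 260; G_2 = 260−1 = 259
step 2: 259 = 4^4 + 3; sub 5 for 4: 5^5 + 3; = 3128; G_3 = 3128−1 = 3127
step 3: 3127 = 5^5 + 2; sub 6 for 5: 6^6 + 2; = 46658; G_4 = 46658−1 = 46657
step 4: 46657 = 6^6 + 1; sub 7 for 6: 7^7 + 1; = 823544; G_5 = 823544−1 = 823543
step 5: 823543 = 7^7; sub 8 for 7: 8^8; = 16777216; G_6 = 16777216−1 = 16777215
step 6: 16777215 = 7·8^7 + 7·8^6 + 7·8^5 + 7·8^4 + 7·8^3 + 7·8^2 + 7·8 + 7; sub 9 for 8: 7·9^7 + 7·9^6 + 7·9^5 + 7·9^4 + 7·9^3 + 7·9^2 + 7·9 + 7; = 37665880; G_7 = 37665880−1 = 37665879
step 7: 37665879 = 7·9^7 + 7·9^6 + 7·9^5 + 7·9^4 + 7·9^3 + 7·9^2 + 7·9 + 6; sub 10 for 9: 7·10^7 + 7·10^6 + 7·10^5 + 7·10^4 + 7·10^3 + 7·10^2 + 7·10 + 6; = 77777776; G_8 = 77777776−1 = 77777775

ω^7·7 + ω^6·7 + ω^5·7 + ω^4·7 + ω^3·7 + ω^2·7 + ω·7 + 5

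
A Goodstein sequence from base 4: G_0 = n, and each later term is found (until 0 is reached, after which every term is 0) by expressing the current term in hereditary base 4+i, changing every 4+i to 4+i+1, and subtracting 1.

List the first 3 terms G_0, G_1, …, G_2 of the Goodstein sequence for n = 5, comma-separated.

5, 5, 5

base 4: 5 = 4 + 1; at 5: 5 + 1 = 6; next = 5
base 5: 5 = 5; at 6: 6 = 6; next = 5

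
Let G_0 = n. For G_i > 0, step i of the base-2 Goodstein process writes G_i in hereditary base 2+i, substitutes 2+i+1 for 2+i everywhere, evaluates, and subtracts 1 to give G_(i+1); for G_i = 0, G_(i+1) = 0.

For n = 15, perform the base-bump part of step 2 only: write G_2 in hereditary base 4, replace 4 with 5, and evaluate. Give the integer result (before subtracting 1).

18753

step 0: 15 = 2^(2 + 1) + 2^2 + 2 + 1; sub 3 for 2: 3^(3 + 1) + 3^3 + 3 + 1; = 112; G_1 = 112−1 = 111
step 1: 111 = 3^(3 + 1) + 3^3 + 3; sub 4 for 3: 4^(4 + 1) + 4^4 + 4; = 1284; G_2 = 1284−1 = 1283
step 2: 1283 = 4^(4 + 1) + 4^4 + 3; sub 5 for 4: 5^(5 + 1) + 5^5 + 3; = 18753; G_3 = 18753−1 = 18752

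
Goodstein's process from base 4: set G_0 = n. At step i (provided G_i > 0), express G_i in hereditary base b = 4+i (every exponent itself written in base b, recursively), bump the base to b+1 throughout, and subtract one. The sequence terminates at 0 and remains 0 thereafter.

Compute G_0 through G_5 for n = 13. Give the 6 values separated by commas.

i=0: 13 = 3·4 + 1 (b=4); 4→5: 3·5 + 1 = 16; 16−1 = 15
i=1: 15 = 3·5 (b=5); 5→6: 3·6 = 18; 18−1 = 17
i=2: 17 = 2·6 + 5 (b=6); 6→7: 2·7 + 5 = 19; 19−1 = 18
i=3: 18 = 2·7 + 4 (b=7); 7→8: 2·8 + 4 = 20; 20−1 = 19
i=4: 19 = 2·8 + 3 (b=8); 8→9: 2·9 + 3 = 21; 21−1 = 20

13, 15, 17, 18, 19, 20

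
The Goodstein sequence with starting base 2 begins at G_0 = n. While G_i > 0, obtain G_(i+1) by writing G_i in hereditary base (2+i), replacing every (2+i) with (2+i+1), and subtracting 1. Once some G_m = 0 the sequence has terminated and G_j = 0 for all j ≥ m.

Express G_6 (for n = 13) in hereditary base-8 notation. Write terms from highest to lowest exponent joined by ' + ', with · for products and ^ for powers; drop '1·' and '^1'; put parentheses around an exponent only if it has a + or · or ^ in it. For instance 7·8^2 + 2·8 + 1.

8^(8 + 1) + 3·8^3 + 3·8^2 + 2·8 + 7

G_0=13  [base 2] 2^(2 + 1) + 2^2 + 1  →[2↦3]→  3^(3 + 1) + 3^3 + 1 = 109  −1 ⇒ G_1=108
G_1=108  [base 3] 3^(3 + 1) + 3^3  →[3↦4]→  4^(4 + 1) + 4^4 = 1280  −1 ⇒ G_2=1279
G_2=1279  [base 4] 4^(4 + 1) + 3·4^3 + 3·4^2 + 3·4 + 3  →[4↦5]→  5^(5 + 1) + 3·5^3 + 3·5^2 + 3·5 + 3 = 16093  −1 ⇒ G_3=16092
G_3=16092  [base 5] 5^(5 + 1) + 3·5^3 + 3·5^2 + 3·5 + 2  →[5↦6]→  6^(6 + 1) + 3·6^3 + 3·6^2 + 3·6 + 2 = 280712  −1 ⇒ G_4=280711
G_4=280711  [base 6] 6^(6 + 1) + 3·6^3 + 3·6^2 + 3·6 + 1  →[6↦7]→  7^(7 + 1) + 3·7^3 + 3·7^2 + 3·7 + 1 = 5765999  −1 ⇒ G_5=5765998
G_5=5765998  [base 7] 7^(7 + 1) + 3·7^3 + 3·7^2 + 3·7  →[7↦8]→  8^(8 + 1) + 3·8^3 + 3·8^2 + 3·8 = 134219480  −1 ⇒ G_6=134219479
G_6=134219479  [base 8] 8^(8 + 1) + 3·8^3 + 3·8^2 + 2·8 + 7  →[8↦9]→  9^(9 + 1) + 3·9^3 + 3·9^2 + 2·9 + 7 = 3486786856  −1 ⇒ G_7=3486786855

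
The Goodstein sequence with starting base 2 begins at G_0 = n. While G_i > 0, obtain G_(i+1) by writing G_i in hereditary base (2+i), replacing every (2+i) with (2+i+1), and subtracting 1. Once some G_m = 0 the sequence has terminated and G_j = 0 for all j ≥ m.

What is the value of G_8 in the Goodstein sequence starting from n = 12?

i=0: 12 = 2^(2 + 1) + 2^2 (b=2); 2→3: 3^(3 + 1) + 3^3 = 108; 108−1 = 107
i=1: 107 = 3^(3 + 1) + 2·3^2 + 2·3 + 2 (b=3); 3→4: 4^(4 + 1) + 2·4^2 + 2·4 + 2 = 1066; 1066−1 = 1065
i=2: 1065 = 4^(4 + 1) + 2·4^2 + 2·4 + 1 (b=4); 4→5: 5^(5 + 1) + 2·5^2 + 2·5 + 1 = 15686; 15686−1 = 15685
i=3: 15685 = 5^(5 + 1) + 2·5^2 + 2·5 (b=5); 5→6: 6^(6 + 1) + 2·6^2 + 2·6 = 280020; 280020−1 = 280019
i=4: 280019 = 6^(6 + 1) + 2·6^2 + 6 + 5 (b=6); 6→7: 7^(7 + 1) + 2·7^2 + 7 + 5 = 5764911; 5764911−1 = 5764910
i=5: 5764910 = 7^(7 + 1) + 2·7^2 + 7 + 4 (b=7); 7→8: 8^(8 + 1) + 2·8^2 + 8 + 4 = 134217868; 134217868−1 = 134217867
i=6: 134217867 = 8^(8 + 1) + 2·8^2 + 8 + 3 (b=8); 8→9: 9^(9 + 1) + 2·9^2 + 9 + 3 = 3486784575; 3486784575−1 = 3486784574
i=7: 3486784574 = 9^(9 + 1) + 2·9^2 + 9 + 2 (b=9); 9→10: 10^(10 + 1) + 2·10^2 + 10 + 2 = 100000000212; 100000000212−1 = 100000000211
i=8: 100000000211 = 10^(10 + 1) + 2·10^2 + 10 + 1 (b=10); 10→11: 11^(11 + 1) + 2·11^2 + 11 + 1 = 3138428376975; 3138428376975−1 = 3138428376974

100000000211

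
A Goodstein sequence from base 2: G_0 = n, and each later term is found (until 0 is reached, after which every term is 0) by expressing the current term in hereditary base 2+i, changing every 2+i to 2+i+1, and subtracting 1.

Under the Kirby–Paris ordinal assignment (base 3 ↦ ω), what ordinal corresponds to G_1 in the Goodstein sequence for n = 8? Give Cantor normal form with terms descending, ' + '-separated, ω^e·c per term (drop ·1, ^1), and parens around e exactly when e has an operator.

ω^ω·2 + ω^2·2 + ω·2 + 2

8 —HB2→ 2^(2 + 1) —bump→ 3^(3 + 1) = 81 —(−1)→ 80
80 —HB3→ 2·3^3 + 2·3^2 + 2·3 + 2 —bump→ 2·4^4 + 2·4^2 + 2·4 + 2 = 554 —(−1)→ 553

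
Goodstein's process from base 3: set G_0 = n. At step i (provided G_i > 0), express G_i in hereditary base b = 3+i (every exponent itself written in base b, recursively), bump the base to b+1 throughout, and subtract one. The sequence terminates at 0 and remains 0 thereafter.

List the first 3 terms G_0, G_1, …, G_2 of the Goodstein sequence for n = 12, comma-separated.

i=0: 12 = 3^2 + 3 (b=3); 3→4: 4^2 + 4 = 20; 20−1 = 19
i=1: 19 = 4^2 + 3 (b=4); 4→5: 5^2 + 3 = 28; 28−1 = 27

12, 19, 27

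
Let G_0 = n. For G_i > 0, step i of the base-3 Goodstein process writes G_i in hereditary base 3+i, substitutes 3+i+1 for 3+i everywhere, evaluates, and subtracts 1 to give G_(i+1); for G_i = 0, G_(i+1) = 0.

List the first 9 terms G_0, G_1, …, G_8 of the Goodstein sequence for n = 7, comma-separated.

7, 8, 9, 9, 9, 9, 9, 9, 8

(0) 7|_3 = 2·3 + 1 ↦ 2·4 + 1|_4 = 9 ⇒ 8
(1) 8|_4 = 2·4 ↦ 2·5|_5 = 10 ⇒ 9
(2) 9|_5 = 5 + 4 ↦ 6 + 4|_6 = 10 ⇒ 9
(3) 9|_6 = 6 + 3 ↦ 7 + 3|_7 = 10 ⇒ 9
(4) 9|_7 = 7 + 2 ↦ 8 + 2|_8 = 10 ⇒ 9
(5) 9|_8 = 8 + 1 ↦ 9 + 1|_9 = 10 ⇒ 9
(6) 9|_9 = 9 ↦ 10|_10 = 10 ⇒ 9
(7) 9|_10 = 9 ↦ 9|_11 = 9 ⇒ 8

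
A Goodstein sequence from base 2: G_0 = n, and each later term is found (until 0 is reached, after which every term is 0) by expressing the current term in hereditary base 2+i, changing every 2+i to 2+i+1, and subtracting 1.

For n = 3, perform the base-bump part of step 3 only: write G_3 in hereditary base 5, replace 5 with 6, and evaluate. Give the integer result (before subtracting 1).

2

G_0=3  [base 2] 2 + 1  →[2↦3]→  3 + 1 = 4  −1 ⇒ G_1=3
G_1=3  [base 3] 3  →[3↦4]→  4 = 4  −1 ⇒ G_2=3
G_2=3  [base 4] 3  →[4↦5]→  3 = 3  −1 ⇒ G_3=2
G_3=2  [base 5] 2  →[5↦6]→  2 = 2  −1 ⇒ G_4=1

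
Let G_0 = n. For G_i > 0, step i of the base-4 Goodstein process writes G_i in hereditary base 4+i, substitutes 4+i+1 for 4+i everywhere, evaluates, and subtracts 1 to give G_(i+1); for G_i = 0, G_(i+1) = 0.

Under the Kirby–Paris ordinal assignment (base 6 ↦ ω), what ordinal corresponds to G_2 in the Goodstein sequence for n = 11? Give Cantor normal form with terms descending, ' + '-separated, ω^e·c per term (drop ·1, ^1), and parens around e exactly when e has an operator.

ω·2 + 1

[0] 11 ≡ 2·4 + 3 (base 4). Lift 5: 13. −1: 12.
[1] 12 ≡ 2·5 + 2 (base 5). Lift 6: 14. −1: 13.
[2] 13 ≡ 2·6 + 1 (base 6). Lift 7: 15. −1: 14.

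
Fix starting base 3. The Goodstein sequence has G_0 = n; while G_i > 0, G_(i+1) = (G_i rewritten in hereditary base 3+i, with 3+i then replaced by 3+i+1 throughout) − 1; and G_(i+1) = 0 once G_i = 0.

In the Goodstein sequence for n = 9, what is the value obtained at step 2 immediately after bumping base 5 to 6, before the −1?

i=0: 9 = 3^2 (b=3); 3→4: 4^2 = 16; 16−1 = 15
i=1: 15 = 3·4 + 3 (b=4); 4→5: 3·5 + 3 = 18; 18−1 = 17

20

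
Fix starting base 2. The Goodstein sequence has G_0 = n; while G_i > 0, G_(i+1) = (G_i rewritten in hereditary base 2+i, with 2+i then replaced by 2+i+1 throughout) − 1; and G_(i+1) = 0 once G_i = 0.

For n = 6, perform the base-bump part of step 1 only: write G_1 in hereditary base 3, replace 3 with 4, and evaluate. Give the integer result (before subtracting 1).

258

6 —HB2→ 2^2 + 2 —bump→ 3^3 + 3 = 30 —(−1)→ 29
29 —HB3→ 3^3 + 2 —bump→ 4^4 + 2 = 258 —(−1)→ 257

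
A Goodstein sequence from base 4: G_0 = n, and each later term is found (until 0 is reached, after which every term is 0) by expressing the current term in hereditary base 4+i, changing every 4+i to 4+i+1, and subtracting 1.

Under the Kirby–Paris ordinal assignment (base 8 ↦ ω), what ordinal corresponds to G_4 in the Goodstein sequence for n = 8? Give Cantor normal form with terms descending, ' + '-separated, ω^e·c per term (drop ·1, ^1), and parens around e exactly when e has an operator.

i=0: 8 = 2·4 (b=4); 4→5: 2·5 = 10; 10−1 = 9
i=1: 9 = 5 + 4 (b=5); 5→6: 6 + 4 = 10; 10−1 = 9
i=2: 9 = 6 + 3 (b=6); 6→7: 7 + 3 = 10; 10−1 = 9
i=3: 9 = 7 + 2 (b=7); 7→8: 8 + 2 = 10; 10−1 = 9
i=4: 9 = 8 + 1 (b=8); 8→9: 9 + 1 = 10; 10−1 = 9

ω + 1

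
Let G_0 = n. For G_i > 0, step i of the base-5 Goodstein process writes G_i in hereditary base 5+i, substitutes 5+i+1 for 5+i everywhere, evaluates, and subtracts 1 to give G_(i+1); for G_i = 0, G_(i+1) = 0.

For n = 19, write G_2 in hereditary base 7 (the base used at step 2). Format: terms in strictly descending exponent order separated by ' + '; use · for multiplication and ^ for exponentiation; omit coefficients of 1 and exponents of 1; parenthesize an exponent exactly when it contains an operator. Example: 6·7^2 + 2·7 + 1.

i=0: 19 = 3·5 + 4 (b=5); 5→6: 3·6 + 4 = 22; 22−1 = 21
i=1: 21 = 3·6 + 3 (b=6); 6→7: 3·7 + 3 = 24; 24−1 = 23
i=2: 23 = 3·7 + 2 (b=7); 7→8: 3·8 + 2 = 26; 26−1 = 25

3·7 + 2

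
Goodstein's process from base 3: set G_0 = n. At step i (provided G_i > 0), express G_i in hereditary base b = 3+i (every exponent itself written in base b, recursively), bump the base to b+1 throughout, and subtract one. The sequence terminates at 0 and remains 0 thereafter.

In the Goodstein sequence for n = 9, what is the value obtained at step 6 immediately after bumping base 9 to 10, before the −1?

i=0: 9 = 3^2 (b=3); 3→4: 4^2 = 16; 16−1 = 15
i=1: 15 = 3·4 + 3 (b=4); 4→5: 3·5 + 3 = 18; 18−1 = 17
i=2: 17 = 3·5 + 2 (b=5); 5→6: 3·6 + 2 = 20; 20−1 = 19
i=3: 19 = 3·6 + 1 (b=6); 6→7: 3·7 + 1 = 22; 22−1 = 21
i=4: 21 = 3·7 (b=7); 7→8: 3·8 = 24; 24−1 = 23
i=5: 23 = 2·8 + 7 (b=8); 8→9: 2·9 + 7 = 25; 25−1 = 24
i=6: 24 = 2·9 + 6 (b=9); 9→10: 2·10 + 6 = 26; 26−1 = 25

26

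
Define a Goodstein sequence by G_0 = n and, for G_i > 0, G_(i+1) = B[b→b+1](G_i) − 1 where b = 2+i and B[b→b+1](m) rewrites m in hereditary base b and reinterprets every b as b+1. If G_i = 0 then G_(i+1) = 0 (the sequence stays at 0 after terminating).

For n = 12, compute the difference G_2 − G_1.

step 0: 12 = 2^(2 + 1) + 2^2; sub 3 for 2: 3^(3 + 1) + 3^3; = 108; G_1 = 108−1 = 107
step 1: 107 = 3^(3 + 1) + 2·3^2 + 2·3 + 2; sub 4 for 3: 4^(4 + 1) + 2·4^2 + 2·4 + 2; = 1066; G_2 = 1066−1 = 1065

958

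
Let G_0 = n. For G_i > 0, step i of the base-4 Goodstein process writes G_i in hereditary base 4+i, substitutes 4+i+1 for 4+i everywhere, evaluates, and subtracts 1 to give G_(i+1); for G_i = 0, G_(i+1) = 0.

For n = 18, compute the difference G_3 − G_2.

[0] 18 ≡ 4^2 + 2 (base 4). Lift 5: 27. −1: 26.
[1] 26 ≡ 5^2 + 1 (base 5). Lift 6: 37. −1: 36.
[2] 36 ≡ 6^2 (base 6). Lift 7: 49. −1: 48.

12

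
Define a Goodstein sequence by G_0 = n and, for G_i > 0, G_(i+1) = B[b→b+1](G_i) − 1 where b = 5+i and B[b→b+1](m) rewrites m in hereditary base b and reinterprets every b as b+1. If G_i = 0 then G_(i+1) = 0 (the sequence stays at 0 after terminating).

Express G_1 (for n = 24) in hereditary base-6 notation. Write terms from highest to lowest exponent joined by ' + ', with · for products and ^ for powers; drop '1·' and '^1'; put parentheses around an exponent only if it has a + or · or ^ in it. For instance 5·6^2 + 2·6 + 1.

4·6 + 3

base 5: 24 = 4·5 + 4; at 6: 4·6 + 4 = 28; next = 27
base 6: 27 = 4·6 + 3; at 7: 4·7 + 3 = 31; next = 30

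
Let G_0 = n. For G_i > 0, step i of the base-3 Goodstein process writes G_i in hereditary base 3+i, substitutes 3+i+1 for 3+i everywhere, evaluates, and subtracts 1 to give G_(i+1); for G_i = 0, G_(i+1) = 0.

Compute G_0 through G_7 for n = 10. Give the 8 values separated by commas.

10, 16, 24, 27, 30, 33, 36, 39

i=0: 10 = 3^2 + 1 (b=3); 3→4: 4^2 + 1 = 17; 17−1 = 16
i=1: 16 = 4^2 (b=4); 4→5: 5^2 = 25; 25−1 = 24
i=2: 24 = 4·5 + 4 (b=5); 5→6: 4·6 + 4 = 28; 28−1 = 27
i=3: 27 = 4·6 + 3 (b=6); 6→7: 4·7 + 3 = 31; 31−1 = 30
i=4: 30 = 4·7 + 2 (b=7); 7→8: 4·8 + 2 = 34; 34−1 = 33
i=5: 33 = 4·8 + 1 (b=8); 8→9: 4·9 + 1 = 37; 37−1 = 36
i=6: 36 = 4·9 (b=9); 9→10: 4·10 = 40; 40−1 = 39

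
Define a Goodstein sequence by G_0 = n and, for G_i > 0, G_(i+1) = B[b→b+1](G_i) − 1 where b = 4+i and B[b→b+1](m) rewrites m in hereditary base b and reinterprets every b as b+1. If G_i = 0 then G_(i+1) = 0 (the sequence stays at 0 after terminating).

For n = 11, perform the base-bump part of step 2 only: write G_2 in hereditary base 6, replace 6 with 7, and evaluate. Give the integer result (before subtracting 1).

15

11 —HB4→ 2·4 + 3 —bump→ 2·5 + 3 = 13 —(−1)→ 12
12 —HB5→ 2·5 + 2 —bump→ 2·6 + 2 = 14 —(−1)→ 13
13 —HB6→ 2·6 + 1 —bump→ 2·7 + 1 = 15 —(−1)→ 14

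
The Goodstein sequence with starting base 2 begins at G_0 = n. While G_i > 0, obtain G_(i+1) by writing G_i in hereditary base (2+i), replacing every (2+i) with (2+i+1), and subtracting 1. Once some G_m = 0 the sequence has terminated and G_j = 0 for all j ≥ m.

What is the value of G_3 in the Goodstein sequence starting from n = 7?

G_0=7  [base 2] 2^2 + 2 + 1  →[2↦3]→  3^3 + 3 + 1 = 31  −1 ⇒ G_1=30
G_1=30  [base 3] 3^3 + 3  →[3↦4]→  4^4 + 4 = 260  −1 ⇒ G_2=259
G_2=259  [base 4] 4^4 + 3  →[4↦5]→  5^5 + 3 = 3128  −1 ⇒ G_3=3127

3127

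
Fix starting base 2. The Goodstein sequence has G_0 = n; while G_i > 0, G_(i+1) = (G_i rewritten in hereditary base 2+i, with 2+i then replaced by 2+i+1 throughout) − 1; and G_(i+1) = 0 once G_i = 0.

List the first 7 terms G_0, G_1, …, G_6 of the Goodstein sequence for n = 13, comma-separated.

13 —HB2→ 2^(2 + 1) + 2^2 + 1 —bump→ 3^(3 + 1) + 3^3 + 1 = 109 —(−1)→ 108
108 —HB3→ 3^(3 + 1) + 3^3 —bump→ 4^(4 + 1) + 4^4 = 1280 —(−1)→ 1279
1279 —HB4→ 4^(4 + 1) + 3·4^3 + 3·4^2 + 3·4 + 3 —bump→ 5^(5 + 1) + 3·5^3 + 3·5^2 + 3·5 + 3 = 16093 —(−1)→ 16092
16092 —HB5→ 5^(5 + 1) + 3·5^3 + 3·5^2 + 3·5 + 2 —bump→ 6^(6 + 1) + 3·6^3 + 3·6^2 + 3·6 + 2 = 280712 —(−1)→ 280711
280711 —HB6→ 6^(6 + 1) + 3·6^3 + 3·6^2 + 3·6 + 1 —bump→ 7^(7 + 1) + 3·7^3 + 3·7^2 + 3·7 + 1 = 5765999 —(−1)→ 5765998
5765998 —HB7→ 7^(7 + 1) + 3·7^3 + 3·7^2 + 3·7 —bump→ 8^(8 + 1) + 3·8^3 + 3·8^2 + 3·8 = 134219480 —(−1)→ 134219479

13, 108, 1279, 16092, 280711, 5765998, 134219479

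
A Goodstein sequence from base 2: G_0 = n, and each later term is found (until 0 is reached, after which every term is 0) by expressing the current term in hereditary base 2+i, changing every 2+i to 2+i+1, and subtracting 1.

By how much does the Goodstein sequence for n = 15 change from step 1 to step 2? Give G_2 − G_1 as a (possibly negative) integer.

G_0 = 15. HB_2(15) = 2^(2 + 1) + 2^2 + 2 + 1. Bump = 112. G_1 = 111.
G_1 = 111. HB_3(111) = 3^(3 + 1) + 3^3 + 3. Bump = 1284. G_2 = 1283.

1172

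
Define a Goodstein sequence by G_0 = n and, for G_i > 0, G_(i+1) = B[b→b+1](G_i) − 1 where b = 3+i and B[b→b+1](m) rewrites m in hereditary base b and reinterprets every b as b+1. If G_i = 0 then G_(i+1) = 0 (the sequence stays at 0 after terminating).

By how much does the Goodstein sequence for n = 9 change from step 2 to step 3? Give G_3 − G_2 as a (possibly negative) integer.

9 —HB3→ 3^2 —bump→ 4^2 = 16 —(−1)→ 15
15 —HB4→ 3·4 + 3 —bump→ 3·5 + 3 = 18 —(−1)→ 17
17 —HB5→ 3·5 + 2 —bump→ 3·6 + 2 = 20 —(−1)→ 19

2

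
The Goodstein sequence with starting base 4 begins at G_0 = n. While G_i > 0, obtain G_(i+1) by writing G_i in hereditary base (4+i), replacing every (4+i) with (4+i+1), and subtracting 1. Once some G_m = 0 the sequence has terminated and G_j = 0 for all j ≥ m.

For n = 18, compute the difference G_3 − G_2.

12

G_0 = 18. HB_4(18) = 4^2 + 2. Bump = 27. G_1 = 26.
G_1 = 26. HB_5(26) = 5^2 + 1. Bump = 37. G_2 = 36.
G_2 = 36. HB_6(36) = 6^2. Bump = 49. G_3 = 48.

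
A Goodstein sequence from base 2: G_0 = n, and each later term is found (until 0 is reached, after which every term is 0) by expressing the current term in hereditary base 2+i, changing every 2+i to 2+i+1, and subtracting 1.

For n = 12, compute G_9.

3138428376974

12 —HB2→ 2^(2 + 1) + 2^2 —bump→ 3^(3 + 1) + 3^3 = 108 —(−1)→ 107
107 —HB3→ 3^(3 + 1) + 2·3^2 + 2·3 + 2 —bump→ 4^(4 + 1) + 2·4^2 + 2·4 + 2 = 1066 —(−1)→ 1065
1065 —HB4→ 4^(4 + 1) + 2·4^2 + 2·4 + 1 —bump→ 5^(5 + 1) + 2·5^2 + 2·5 + 1 = 15686 —(−1)→ 15685
15685 —HB5→ 5^(5 + 1) + 2·5^2 + 2·5 —bump→ 6^(6 + 1) + 2·6^2 + 2·6 = 280020 —(−1)→ 280019
280019 —HB6→ 6^(6 + 1) + 2·6^2 + 6 + 5 —bump→ 7^(7 + 1) + 2·7^2 + 7 + 5 = 5764911 —(−1)→ 5764910
5764910 —HB7→ 7^(7 + 1) + 2·7^2 + 7 + 4 —bump→ 8^(8 + 1) + 2·8^2 + 8 + 4 = 134217868 —(−1)→ 134217867
134217867 —HB8→ 8^(8 + 1) + 2·8^2 + 8 + 3 —bump→ 9^(9 + 1) + 2·9^2 + 9 + 3 = 3486784575 —(−1)→ 3486784574
3486784574 —HB9→ 9^(9 + 1) + 2·9^2 + 9 + 2 —bump→ 10^(10 + 1) + 2·10^2 + 10 + 2 = 100000000212 —(−1)→ 100000000211
100000000211 —HB10→ 10^(10 + 1) + 2·10^2 + 10 + 1 —bump→ 11^(11 + 1) + 2·11^2 + 11 + 1 = 3138428376975 —(−1)→ 3138428376974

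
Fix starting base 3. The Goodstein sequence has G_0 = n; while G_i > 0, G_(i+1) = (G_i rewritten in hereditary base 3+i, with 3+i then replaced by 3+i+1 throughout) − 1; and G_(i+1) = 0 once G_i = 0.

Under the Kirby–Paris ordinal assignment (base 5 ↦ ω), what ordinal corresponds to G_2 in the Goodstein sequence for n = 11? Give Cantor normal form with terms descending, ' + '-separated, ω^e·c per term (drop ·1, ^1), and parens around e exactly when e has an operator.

ω^2

[0] 11 ≡ 3^2 + 2 (base 3). Lift 4: 18. −1: 17.
[1] 17 ≡ 4^2 + 1 (base 4). Lift 5: 26. −1: 25.
[2] 25 ≡ 5^2 (base 5). Lift 6: 36. −1: 35.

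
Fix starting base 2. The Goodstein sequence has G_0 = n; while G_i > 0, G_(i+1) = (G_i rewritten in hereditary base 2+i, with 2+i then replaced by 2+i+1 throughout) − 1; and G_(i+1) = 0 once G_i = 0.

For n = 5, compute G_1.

27

5 —HB2→ 2^2 + 1 —bump→ 3^3 + 1 = 28 —(−1)→ 27
27 —HB3→ 3^3 —bump→ 4^4 = 256 —(−1)→ 255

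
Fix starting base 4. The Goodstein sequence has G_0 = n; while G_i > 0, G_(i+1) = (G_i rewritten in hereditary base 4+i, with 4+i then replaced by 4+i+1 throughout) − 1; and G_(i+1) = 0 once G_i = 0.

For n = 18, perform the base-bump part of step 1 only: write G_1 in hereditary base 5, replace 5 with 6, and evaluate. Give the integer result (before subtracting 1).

37

(0) 18|_4 = 4^2 + 2 ↦ 5^2 + 2|_5 = 27 ⇒ 26
(1) 26|_5 = 5^2 + 1 ↦ 6^2 + 1|_6 = 37 ⇒ 36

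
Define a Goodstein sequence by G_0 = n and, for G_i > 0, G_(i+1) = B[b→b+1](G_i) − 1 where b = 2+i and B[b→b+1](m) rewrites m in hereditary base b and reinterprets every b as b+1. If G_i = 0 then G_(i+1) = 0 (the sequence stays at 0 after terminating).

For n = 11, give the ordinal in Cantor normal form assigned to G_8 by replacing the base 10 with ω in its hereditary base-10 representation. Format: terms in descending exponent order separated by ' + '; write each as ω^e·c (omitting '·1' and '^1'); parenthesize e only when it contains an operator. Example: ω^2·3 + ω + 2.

i=0: 11 = 2^(2 + 1) + 2 + 1 (b=2); 2→3: 3^(3 + 1) + 3 + 1 = 85; 85−1 = 84
i=1: 84 = 3^(3 + 1) + 3 (b=3); 3→4: 4^(4 + 1) + 4 = 1028; 1028−1 = 1027
i=2: 1027 = 4^(4 + 1) + 3 (b=4); 4→5: 5^(5 + 1) + 3 = 15628; 15628−1 = 15627
i=3: 15627 = 5^(5 + 1) + 2 (b=5); 5→6: 6^(6 + 1) + 2 = 279938; 279938−1 = 279937
i=4: 279937 = 6^(6 + 1) + 1 (b=6); 6→7: 7^(7 + 1) + 1 = 5764802; 5764802−1 = 5764801
i=5: 5764801 = 7^(7 + 1) (b=7); 7→8: 8^(8 + 1) = 134217728; 134217728−1 = 134217727
i=6: 134217727 = 7·8^8 + 7·8^7 + 7·8^6 + 7·8^5 + 7·8^4 + 7·8^3 + 7·8^2 + 7·8 + 7 (b=8); 8→9: 7·9^9 + 7·9^7 + 7·9^6 + 7·9^5 + 7·9^4 + 7·9^3 + 7·9^2 + 7·9 + 7 = 2749609303; 2749609303−1 = 2749609302
i=7: 2749609302 = 7·9^9 + 7·9^7 + 7·9^6 + 7·9^5 + 7·9^4 + 7·9^3 + 7·9^2 + 7·9 + 6 (b=9); 9→10: 7·10^10 + 7·10^7 + 7·10^6 + 7·10^5 + 7·10^4 + 7·10^3 + 7·10^2 + 7·10 + 6 = 70077777776; 70077777776−1 = 70077777775
i=8: 70077777775 = 7·10^10 + 7·10^7 + 7·10^6 + 7·10^5 + 7·10^4 + 7·10^3 + 7·10^2 + 7·10 + 5 (b=10); 10→11: 7·11^11 + 7·11^7 + 7·11^6 + 7·11^5 + 7·11^4 + 7·11^3 + 7·11^2 + 7·11 + 5 = 1997331745491; 1997331745491−1 = 1997331745490

ω^ω·7 + ω^7·7 + ω^6·7 + ω^5·7 + ω^4·7 + ω^3·7 + ω^2·7 + ω·7 + 5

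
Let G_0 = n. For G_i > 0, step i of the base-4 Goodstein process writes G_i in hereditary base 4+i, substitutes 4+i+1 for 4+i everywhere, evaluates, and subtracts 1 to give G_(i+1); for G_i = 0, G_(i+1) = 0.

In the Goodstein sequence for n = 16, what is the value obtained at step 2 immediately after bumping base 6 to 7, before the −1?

step 0: 16 = 4^2; sub 5 for 4: 5^2; = 25; G_1 = 25−1 = 24
step 1: 24 = 4·5 + 4; sub 6 for 5: 4·6 + 4; = 28; G_2 = 28−1 = 27
step 2: 27 = 4·6 + 3; sub 7 for 6: 4·7 + 3; = 31; G_3 = 31−1 = 30

31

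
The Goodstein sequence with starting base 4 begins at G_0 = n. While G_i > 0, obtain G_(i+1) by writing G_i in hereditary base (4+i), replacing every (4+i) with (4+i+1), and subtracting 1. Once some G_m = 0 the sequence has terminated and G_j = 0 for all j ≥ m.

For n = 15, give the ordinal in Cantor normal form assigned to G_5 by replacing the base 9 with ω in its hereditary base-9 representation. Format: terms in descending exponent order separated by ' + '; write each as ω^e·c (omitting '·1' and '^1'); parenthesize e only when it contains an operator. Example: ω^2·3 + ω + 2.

15 —HB4→ 3·4 + 3 —bump→ 3·5 + 3 = 18 —(−1)→ 17
17 —HB5→ 3·5 + 2 —bump→ 3·6 + 2 = 20 —(−1)→ 19
19 —HB6→ 3·6 + 1 —bump→ 3·7 + 1 = 22 —(−1)→ 21
21 —HB7→ 3·7 —bump→ 3·8 = 24 —(−1)→ 23
23 —HB8→ 2·8 + 7 —bump→ 2·9 + 7 = 25 —(−1)→ 24
24 —HB9→ 2·9 + 6 —bump→ 2·10 + 6 = 26 —(−1)→ 25

ω·2 + 6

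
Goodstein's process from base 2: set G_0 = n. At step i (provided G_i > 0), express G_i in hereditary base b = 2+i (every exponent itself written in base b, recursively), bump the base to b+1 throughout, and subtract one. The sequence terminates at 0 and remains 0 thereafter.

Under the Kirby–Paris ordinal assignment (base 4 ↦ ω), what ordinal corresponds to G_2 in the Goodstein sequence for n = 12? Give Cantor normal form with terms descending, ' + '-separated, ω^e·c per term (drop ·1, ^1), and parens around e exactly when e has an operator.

G_0=12  [base 2] 2^(2 + 1) + 2^2  →[2↦3]→  3^(3 + 1) + 3^3 = 108  −1 ⇒ G_1=107
G_1=107  [base 3] 3^(3 + 1) + 2·3^2 + 2·3 + 2  →[3↦4]→  4^(4 + 1) + 2·4^2 + 2·4 + 2 = 1066  −1 ⇒ G_2=1065
G_2=1065  [base 4] 4^(4 + 1) + 2·4^2 + 2·4 + 1  →[4↦5]→  5^(5 + 1) + 2·5^2 + 2·5 + 1 = 15686  −1 ⇒ G_3=15685

ω^(ω + 1) + ω^2·2 + ω·2 + 1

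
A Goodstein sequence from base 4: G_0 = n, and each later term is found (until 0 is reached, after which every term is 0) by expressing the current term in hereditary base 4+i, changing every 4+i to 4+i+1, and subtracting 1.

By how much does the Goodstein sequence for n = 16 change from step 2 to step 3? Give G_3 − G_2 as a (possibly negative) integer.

3

base 4: 16 = 4^2; at 5: 5^2 = 25; next = 24
base 5: 24 = 4·5 + 4; at 6: 4·6 + 4 = 28; next = 27
base 6: 27 = 4·6 + 3; at 7: 4·7 + 3 = 31; next = 30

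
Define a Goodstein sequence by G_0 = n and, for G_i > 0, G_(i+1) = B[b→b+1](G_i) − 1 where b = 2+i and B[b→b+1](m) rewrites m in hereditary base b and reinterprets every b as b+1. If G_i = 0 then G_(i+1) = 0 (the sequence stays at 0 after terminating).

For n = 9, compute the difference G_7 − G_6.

1111930522

base 2: 9 = 2^(2 + 1) + 1; at 3: 3^(3 + 1) + 1 = 82; next = 81
base 3: 81 = 3^(3 + 1); at 4: 4^(4 + 1) = 1024; next = 1023
base 4: 1023 = 3·4^4 + 3·4^3 + 3·4^2 + 3·4 + 3; at 5: 3·5^5 + 3·5^3 + 3·5^2 + 3·5 + 3 = 9843; next = 9842
base 5: 9842 = 3·5^5 + 3·5^3 + 3·5^2 + 3·5 + 2; at 6: 3·6^6 + 3·6^3 + 3·6^2 + 3·6 + 2 = 140744; next = 140743
base 6: 140743 = 3·6^6 + 3·6^3 + 3·6^2 + 3·6 + 1; at 7: 3·7^7 + 3·7^3 + 3·7^2 + 3·7 + 1 = 2471827; next = 2471826
base 7: 2471826 = 3·7^7 + 3·7^3 + 3·7^2 + 3·7; at 8: 3·8^8 + 3·8^3 + 3·8^2 + 3·8 = 50333400; next = 50333399
base 8: 50333399 = 3·8^8 + 3·8^3 + 3·8^2 + 2·8 + 7; at 9: 3·9^9 + 3·9^3 + 3·9^2 + 2·9 + 7 = 1162263922; next = 1162263921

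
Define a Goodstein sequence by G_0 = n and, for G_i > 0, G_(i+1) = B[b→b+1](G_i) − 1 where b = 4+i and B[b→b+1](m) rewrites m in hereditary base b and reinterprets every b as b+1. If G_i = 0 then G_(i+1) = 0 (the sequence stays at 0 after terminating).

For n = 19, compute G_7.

81

i=0: 19 = 4^2 + 3 (b=4); 4→5: 5^2 + 3 = 28; 28−1 = 27
i=1: 27 = 5^2 + 2 (b=5); 5→6: 6^2 + 2 = 38; 38−1 = 37
i=2: 37 = 6^2 + 1 (b=6); 6→7: 7^2 + 1 = 50; 50−1 = 49
i=3: 49 = 7^2 (b=7); 7→8: 8^2 = 64; 64−1 = 63
i=4: 63 = 7·8 + 7 (b=8); 8→9: 7·9 + 7 = 70; 70−1 = 69
i=5: 69 = 7·9 + 6 (b=9); 9→10: 7·10 + 6 = 76; 76−1 = 75
i=6: 75 = 7·10 + 5 (b=10); 10→11: 7·11 + 5 = 82; 82−1 = 81
i=7: 81 = 7·11 + 4 (b=11); 11→12: 7·12 + 4 = 88; 88−1 = 87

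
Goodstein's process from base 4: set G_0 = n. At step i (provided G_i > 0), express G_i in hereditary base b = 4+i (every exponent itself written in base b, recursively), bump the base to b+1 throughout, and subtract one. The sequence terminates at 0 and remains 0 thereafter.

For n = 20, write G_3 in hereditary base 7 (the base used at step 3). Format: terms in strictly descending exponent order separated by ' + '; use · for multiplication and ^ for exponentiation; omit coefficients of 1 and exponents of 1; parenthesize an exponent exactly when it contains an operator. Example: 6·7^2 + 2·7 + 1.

7^2 + 2

G_0=20  [base 4] 4^2 + 4  →[4↦5]→  5^2 + 5 = 30  −1 ⇒ G_1=29
G_1=29  [base 5] 5^2 + 4  →[5↦6]→  6^2 + 4 = 40  −1 ⇒ G_2=39
G_2=39  [base 6] 6^2 + 3  →[6↦7]→  7^2 + 3 = 52  −1 ⇒ G_3=51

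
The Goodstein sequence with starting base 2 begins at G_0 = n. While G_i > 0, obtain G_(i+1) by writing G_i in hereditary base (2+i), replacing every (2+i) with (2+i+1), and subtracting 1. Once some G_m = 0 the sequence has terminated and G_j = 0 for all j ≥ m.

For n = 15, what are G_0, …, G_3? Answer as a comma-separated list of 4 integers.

15, 111, 1283, 18752

[0] 15 ≡ 2^(2 + 1) + 2^2 + 2 + 1 (base 2). Lift 3: 112. −1: 111.
[1] 111 ≡ 3^(3 + 1) + 3^3 + 3 (base 3). Lift 4: 1284. −1: 1283.
[2] 1283 ≡ 4^(4 + 1) + 4^4 + 3 (base 4). Lift 5: 18753. −1: 18752.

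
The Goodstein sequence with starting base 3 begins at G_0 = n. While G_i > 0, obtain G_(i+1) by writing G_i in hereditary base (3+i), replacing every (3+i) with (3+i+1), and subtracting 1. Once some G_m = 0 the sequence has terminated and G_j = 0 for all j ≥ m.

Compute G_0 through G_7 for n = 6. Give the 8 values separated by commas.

6, 7, 7, 7, 7, 7, 6, 5

6 —HB3→ 2·3 —bump→ 2·4 = 8 —(−1)→ 7
7 —HB4→ 4 + 3 —bump→ 5 + 3 = 8 —(−1)→ 7
7 —HB5→ 5 + 2 —bump→ 6 + 2 = 8 —(−1)→ 7
7 —HB6→ 6 + 1 —bump→ 7 + 1 = 8 —(−1)→ 7
7 —HB7→ 7 —bump→ 8 = 8 —(−1)→ 7
7 —HB8→ 7 —bump→ 7 = 7 —(−1)→ 6
6 —HB9→ 6 —bump→ 6 = 6 —(−1)→ 5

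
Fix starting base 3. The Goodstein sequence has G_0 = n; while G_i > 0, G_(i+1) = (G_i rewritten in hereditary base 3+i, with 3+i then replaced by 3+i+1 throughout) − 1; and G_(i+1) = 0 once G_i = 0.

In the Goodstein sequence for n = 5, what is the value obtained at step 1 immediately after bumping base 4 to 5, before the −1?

6

(0) 5|_3 = 3 + 2 ↦ 4 + 2|_4 = 6 ⇒ 5
(1) 5|_4 = 4 + 1 ↦ 5 + 1|_5 = 6 ⇒ 5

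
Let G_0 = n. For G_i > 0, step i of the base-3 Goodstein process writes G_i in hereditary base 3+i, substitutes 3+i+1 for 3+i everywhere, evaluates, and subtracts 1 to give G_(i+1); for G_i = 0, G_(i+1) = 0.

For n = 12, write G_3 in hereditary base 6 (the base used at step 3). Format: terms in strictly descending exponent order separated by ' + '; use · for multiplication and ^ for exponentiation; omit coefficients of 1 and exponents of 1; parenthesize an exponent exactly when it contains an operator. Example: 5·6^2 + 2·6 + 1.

6^2 + 1

[0] 12 ≡ 3^2 + 3 (base 3). Lift 4: 20. −1: 19.
[1] 19 ≡ 4^2 + 3 (base 4). Lift 5: 28. −1: 27.
[2] 27 ≡ 5^2 + 2 (base 5). Lift 6: 38. −1: 37.
[3] 37 ≡ 6^2 + 1 (base 6). Lift 7: 50. −1: 49.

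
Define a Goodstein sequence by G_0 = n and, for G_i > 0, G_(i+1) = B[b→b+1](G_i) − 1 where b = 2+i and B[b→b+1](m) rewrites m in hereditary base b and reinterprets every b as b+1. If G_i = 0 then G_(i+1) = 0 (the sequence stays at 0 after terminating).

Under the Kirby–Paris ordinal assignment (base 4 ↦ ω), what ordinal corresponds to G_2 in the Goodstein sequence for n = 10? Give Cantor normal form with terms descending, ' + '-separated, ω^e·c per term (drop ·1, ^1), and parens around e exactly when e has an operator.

base 2: 10 = 2^(2 + 1) + 2; at 3: 3^(3 + 1) + 3 = 84; next = 83
base 3: 83 = 3^(3 + 1) + 2; at 4: 4^(4 + 1) + 2 = 1026; next = 1025

ω^(ω + 1) + 1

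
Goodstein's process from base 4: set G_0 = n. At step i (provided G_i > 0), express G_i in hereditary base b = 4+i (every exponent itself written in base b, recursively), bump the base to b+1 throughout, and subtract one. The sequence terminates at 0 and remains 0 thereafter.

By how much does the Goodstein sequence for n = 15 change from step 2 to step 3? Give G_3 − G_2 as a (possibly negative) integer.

[0] 15 ≡ 3·4 + 3 (base 4). Lift 5: 18. −1: 17.
[1] 17 ≡ 3·5 + 2 (base 5). Lift 6: 20. −1: 19.
[2] 19 ≡ 3·6 + 1 (base 6). Lift 7: 22. −1: 21.

2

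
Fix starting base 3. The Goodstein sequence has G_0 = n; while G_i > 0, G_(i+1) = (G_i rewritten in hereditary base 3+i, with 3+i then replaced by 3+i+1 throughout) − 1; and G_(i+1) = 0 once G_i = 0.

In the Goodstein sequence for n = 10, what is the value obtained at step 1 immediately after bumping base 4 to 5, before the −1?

G_0=10  [base 3] 3^2 + 1  →[3↦4]→  4^2 + 1 = 17  −1 ⇒ G_1=16
G_1=16  [base 4] 4^2  →[4↦5]→  5^2 = 25  −1 ⇒ G_2=24

25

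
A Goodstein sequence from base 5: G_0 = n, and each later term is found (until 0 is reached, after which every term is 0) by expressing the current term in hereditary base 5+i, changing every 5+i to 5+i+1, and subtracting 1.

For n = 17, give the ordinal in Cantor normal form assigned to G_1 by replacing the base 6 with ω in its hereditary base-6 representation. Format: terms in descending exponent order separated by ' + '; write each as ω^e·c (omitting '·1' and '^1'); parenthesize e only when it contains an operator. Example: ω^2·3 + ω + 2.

base 5: 17 = 3·5 + 2; at 6: 3·6 + 2 = 20; next = 19
base 6: 19 = 3·6 + 1; at 7: 3·7 + 1 = 22; next = 21

ω·3 + 1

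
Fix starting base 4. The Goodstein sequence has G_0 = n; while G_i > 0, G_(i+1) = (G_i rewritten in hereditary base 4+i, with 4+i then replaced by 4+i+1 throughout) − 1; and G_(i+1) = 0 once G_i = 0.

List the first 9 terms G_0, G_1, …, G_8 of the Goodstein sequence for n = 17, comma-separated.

G_0 = 17. HB_4(17) = 4^2 + 1. Bump = 26. G_1 = 25.
G_1 = 25. HB_5(25) = 5^2. Bump = 36. G_2 = 35.
G_2 = 35. HB_6(35) = 5·6 + 5. Bump = 40. G_3 = 39.
G_3 = 39. HB_7(39) = 5·7 + 4. Bump = 44. G_4 = 43.
G_4 = 43. HB_8(43) = 5·8 + 3. Bump = 48. G_5 = 47.
G_5 = 47. HB_9(47) = 5·9 + 2. Bump = 52. G_6 = 51.
G_6 = 51. HB_10(51) = 5·10 + 1. Bump = 56. G_7 = 55.
G_7 = 55. HB_11(55) = 5·11. Bump = 60. G_8 = 59.

17, 25, 35, 39, 43, 47, 51, 55, 59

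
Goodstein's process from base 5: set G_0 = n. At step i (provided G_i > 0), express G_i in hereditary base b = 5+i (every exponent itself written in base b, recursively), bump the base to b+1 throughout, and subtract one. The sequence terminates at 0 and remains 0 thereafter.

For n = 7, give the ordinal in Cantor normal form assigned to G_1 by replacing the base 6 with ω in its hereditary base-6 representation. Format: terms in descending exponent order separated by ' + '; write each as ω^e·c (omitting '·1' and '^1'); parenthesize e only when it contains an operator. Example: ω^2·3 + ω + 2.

ω + 1

G_0 = 7. HB_5(7) = 5 + 2. Bump = 8. G_1 = 7.
G_1 = 7. HB_6(7) = 6 + 1. Bump = 8. G_2 = 7.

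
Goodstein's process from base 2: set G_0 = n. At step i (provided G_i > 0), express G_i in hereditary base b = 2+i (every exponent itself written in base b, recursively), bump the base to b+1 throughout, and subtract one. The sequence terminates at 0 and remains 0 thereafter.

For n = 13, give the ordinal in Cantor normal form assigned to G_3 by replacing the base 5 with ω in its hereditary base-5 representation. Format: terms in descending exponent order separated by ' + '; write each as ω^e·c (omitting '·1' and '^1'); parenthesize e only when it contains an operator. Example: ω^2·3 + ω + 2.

ω^(ω + 1) + ω^3·3 + ω^2·3 + ω·3 + 2

[0] 13 ≡ 2^(2 + 1) + 2^2 + 1 (base 2). Lift 3: 109. −1: 108.
[1] 108 ≡ 3^(3 + 1) + 3^3 (base 3). Lift 4: 1280. −1: 1279.
[2] 1279 ≡ 4^(4 + 1) + 3·4^3 + 3·4^2 + 3·4 + 3 (base 4). Lift 5: 16093. −1: 16092.
[3] 16092 ≡ 5^(5 + 1) + 3·5^3 + 3·5^2 + 3·5 + 2 (base 5). Lift 6: 280712. −1: 280711.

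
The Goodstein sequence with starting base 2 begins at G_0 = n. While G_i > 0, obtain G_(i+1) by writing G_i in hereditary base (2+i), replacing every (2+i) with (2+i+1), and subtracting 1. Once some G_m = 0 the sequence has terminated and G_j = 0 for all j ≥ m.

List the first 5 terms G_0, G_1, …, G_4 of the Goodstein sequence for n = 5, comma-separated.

5, 27, 255, 467, 775

G_0=5  [base 2] 2^2 + 1  →[2↦3]→  3^3 + 1 = 28  −1 ⇒ G_1=27
G_1=27  [base 3] 3^3  →[3↦4]→  4^4 = 256  −1 ⇒ G_2=255
G_2=255  [base 4] 3·4^3 + 3·4^2 + 3·4 + 3  →[4↦5]→  3·5^3 + 3·5^2 + 3·5 + 3 = 468  −1 ⇒ G_3=467
G_3=467  [base 5] 3·5^3 + 3·5^2 + 3·5 + 2  →[5↦6]→  3·6^3 + 3·6^2 + 3·6 + 2 = 776  −1 ⇒ G_4=775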